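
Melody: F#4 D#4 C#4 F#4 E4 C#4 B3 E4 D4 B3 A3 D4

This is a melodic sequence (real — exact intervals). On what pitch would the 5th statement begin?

Bb3

Taking 4-note groups, the heads are F#4, E4, D4: the pattern moves down a 2nd.
Continuing: C4 → Bb3. Statement 5 starts on Bb3.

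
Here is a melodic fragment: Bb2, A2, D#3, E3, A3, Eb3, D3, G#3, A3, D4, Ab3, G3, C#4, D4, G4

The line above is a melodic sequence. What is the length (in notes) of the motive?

5

There are 15 notes; a 5-note unit gives 3 cells:
Bb2 A2 D#3 E3 A3 | Eb3 D3 G#3 A3 D4 | Ab3 G3 C#4 D4 G4
Each cell is the previous one up a 4th — so the unit is 5 notes.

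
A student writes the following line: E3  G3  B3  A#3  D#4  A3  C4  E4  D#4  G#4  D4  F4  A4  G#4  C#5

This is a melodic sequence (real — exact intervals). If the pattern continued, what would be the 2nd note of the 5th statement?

Eb5

With 5-note cells, note 2 of each statement runs G3, C4, F4.
Each moves up a 4th. Continuing: Bb4 → Eb5.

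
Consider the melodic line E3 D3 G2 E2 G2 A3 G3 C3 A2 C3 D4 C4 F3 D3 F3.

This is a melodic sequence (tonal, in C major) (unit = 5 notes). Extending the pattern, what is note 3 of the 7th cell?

With 5-note cells, note 3 of each statement runs G2, C3, F3.
Carrying that up a 4th forward: B3 → E4 → A4 → D5.

D5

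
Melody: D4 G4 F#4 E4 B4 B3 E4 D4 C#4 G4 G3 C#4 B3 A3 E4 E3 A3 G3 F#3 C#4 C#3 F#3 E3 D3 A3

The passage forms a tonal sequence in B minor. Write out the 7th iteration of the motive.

F#2 B2 A2 G2 D3

The 5-note cells begin on D4, B3, G3, E3, C#3 — each down a 3rd from the last.
Carrying on: A2 → F#2.
From F#2 the diatonic shape gives F#2 B2 A2 G2 D3.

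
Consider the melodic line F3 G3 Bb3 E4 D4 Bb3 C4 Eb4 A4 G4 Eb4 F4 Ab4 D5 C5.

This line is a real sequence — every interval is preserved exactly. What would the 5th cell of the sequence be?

With a 5-note motive the entries are F3, Bb3, Eb4, each up a 4th from the previous.
Extending up a 4th: Ab4 → Db5.
Statement 5 starts on Db5 and keeps the same exact contour: Db5 Eb5 Gb5 C6 Bb5.

Db5 Eb5 Gb5 C6 Bb5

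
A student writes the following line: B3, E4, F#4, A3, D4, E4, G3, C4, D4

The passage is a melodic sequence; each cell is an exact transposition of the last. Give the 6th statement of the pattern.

Db3 Gb3 Ab3

Unit = 3 notes; the statements start on B3, A3, G3, moving down a 2nd each time.
Continuing the starts: F3 → Eb3 → Db3.
From Db3 the exact shape gives Db3 Gb3 Ab3.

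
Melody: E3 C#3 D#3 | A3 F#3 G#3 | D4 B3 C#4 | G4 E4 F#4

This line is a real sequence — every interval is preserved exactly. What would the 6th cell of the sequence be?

F5 D5 E5

With a 3-note motive the entries are E3, A3, D4, G4, each up a 4th from the previous.
Continuing the starts: C5 → F5.
Statement 6 starts on F5 and keeps the same exact contour: F5 D5 E5.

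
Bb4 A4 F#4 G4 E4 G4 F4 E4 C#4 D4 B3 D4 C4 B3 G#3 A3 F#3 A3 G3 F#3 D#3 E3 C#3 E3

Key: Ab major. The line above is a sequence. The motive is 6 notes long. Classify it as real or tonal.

Each cell has the same semitone pattern (-1, -3, 1, -3, 3) — intervals are preserved exactly.
And A4 lies outside Ab major, so the sequence is real rather than tonal.

real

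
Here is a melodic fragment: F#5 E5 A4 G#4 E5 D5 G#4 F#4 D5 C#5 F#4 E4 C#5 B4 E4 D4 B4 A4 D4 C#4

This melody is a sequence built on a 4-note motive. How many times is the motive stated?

20 notes in groups of 4 gives 20/4 = 5 statements.
Starts: F#5, E5, D5, C#5, B4 — each down a 2nd.

5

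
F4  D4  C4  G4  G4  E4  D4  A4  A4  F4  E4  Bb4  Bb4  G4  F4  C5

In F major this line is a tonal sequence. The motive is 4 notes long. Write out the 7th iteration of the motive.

Taking 4-note groups, the heads are F4, G4, A4, Bb4: the pattern moves up a 2nd.
Carrying on: C5 → D5 → E5.
Statement 7 starts on E5 and keeps the same diatonic contour: E5 C5 Bb4 F5.

E5 C5 Bb4 F5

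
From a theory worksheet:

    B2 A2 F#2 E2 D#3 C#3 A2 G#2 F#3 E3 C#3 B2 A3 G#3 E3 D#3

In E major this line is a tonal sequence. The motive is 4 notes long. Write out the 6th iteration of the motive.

E4 D#4 B3 A3

Unit = 4 notes; the statements start on B2, D#3, F#3, A3, moving up a 3rd each time.
Extending up a 3rd: C#4 → E4.
So cell 6 is E4 D#4 B3 A3.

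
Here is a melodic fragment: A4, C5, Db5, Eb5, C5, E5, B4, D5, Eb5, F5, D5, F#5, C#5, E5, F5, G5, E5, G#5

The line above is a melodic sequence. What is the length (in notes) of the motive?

There are 18 notes; a 6-note unit gives 3 cells:
A4 C5 Db5 Eb5 C5 E5 | B4 D5 Eb5 F5 D5 F#5 | C#5 E5 F5 G5 E5 G#5
Each cell is the previous one up a 2nd — so the unit is 6 notes.

6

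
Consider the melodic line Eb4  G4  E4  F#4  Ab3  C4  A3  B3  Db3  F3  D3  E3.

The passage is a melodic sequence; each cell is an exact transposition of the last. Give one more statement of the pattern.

Gb2 Bb2 G2 A2

With a 4-note motive the entries are Eb4, Ab3, Db3, each down a 5th from the previous.
Statement 4 starts on Gb2 and keeps the same exact contour: Gb2 Bb2 G2 A2.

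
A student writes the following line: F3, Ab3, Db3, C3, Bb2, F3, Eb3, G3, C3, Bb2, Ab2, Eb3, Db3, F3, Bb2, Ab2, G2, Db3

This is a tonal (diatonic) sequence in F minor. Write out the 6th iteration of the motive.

Unit = 6 notes; the statements start on F3, Eb3, Db3, moving down a 2nd each time.
Continuing the starts: C3 → Bb2 → Ab2.
Statement 6 starts on Ab2 and keeps the same diatonic contour: Ab2 C3 F2 Eb2 Db2 Ab2.

Ab2 C3 F2 Eb2 Db2 Ab2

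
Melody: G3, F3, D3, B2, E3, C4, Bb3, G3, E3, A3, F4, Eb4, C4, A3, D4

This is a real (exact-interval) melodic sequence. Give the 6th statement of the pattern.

The 5-note cells begin on G3, C4, F4 — each up a 4th from the last.
Carrying on: Bb4 → Eb5 → Ab5.
Statement 6 starts on Ab5 and keeps the same exact contour: Ab5 Gb5 Eb5 C5 F5.

Ab5 Gb5 Eb5 C5 F5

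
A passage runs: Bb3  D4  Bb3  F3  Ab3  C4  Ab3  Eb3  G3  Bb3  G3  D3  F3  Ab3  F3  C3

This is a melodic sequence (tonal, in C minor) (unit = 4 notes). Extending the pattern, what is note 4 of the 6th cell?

Grouping in 4s, the 4th note of each cell is F3, Eb3, D3, C3.
Carrying that down a 2nd forward: Bb2 → Ab2.

Ab2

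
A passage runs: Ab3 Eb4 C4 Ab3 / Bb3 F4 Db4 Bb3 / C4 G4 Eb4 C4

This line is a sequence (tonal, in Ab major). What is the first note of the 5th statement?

With a 4-note motive the entries are Ab3, Bb3, C4, each up a 2nd from the previous.
Extending the heads up a 2nd: Db4 → Eb4.

Eb4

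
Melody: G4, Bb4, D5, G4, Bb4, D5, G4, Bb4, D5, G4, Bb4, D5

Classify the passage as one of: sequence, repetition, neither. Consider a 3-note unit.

repetition

Each 3-note cell is identical (G4 Bb4 D5), restated at the same pitch.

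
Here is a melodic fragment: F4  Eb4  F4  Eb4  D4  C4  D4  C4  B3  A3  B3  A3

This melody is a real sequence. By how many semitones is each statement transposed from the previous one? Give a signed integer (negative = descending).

With a 4-note motive the entries are F4, D4, B3, each down a 3rd from the previous.
F4→D4 is 62 − 65 = -3 semitones.

-3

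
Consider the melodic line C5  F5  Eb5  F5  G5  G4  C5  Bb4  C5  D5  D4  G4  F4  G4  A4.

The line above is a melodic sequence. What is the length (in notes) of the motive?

There are 15 notes; a 5-note unit gives 3 cells:
C5 F5 Eb5 F5 G5 | G4 C5 Bb4 C5 D5 | D4 G4 F4 G4 A4
Every group is a transposition down a 4th of the one before; no shorter unit works.

5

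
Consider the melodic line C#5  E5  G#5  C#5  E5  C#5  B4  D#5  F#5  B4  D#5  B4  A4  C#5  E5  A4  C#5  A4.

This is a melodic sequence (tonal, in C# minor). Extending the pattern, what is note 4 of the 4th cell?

Grouping in 6s, the 4th note of each cell is C#5, B4, A4.
One more down a 2nd gives G#4.

G#4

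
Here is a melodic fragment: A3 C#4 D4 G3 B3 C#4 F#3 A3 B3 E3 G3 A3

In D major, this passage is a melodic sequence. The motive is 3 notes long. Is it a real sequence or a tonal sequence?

tonal

Every note is diatonic to D major.
Cell 1 has +1 semitones from note 2 to 3, but cell 2 has +2 — the interval quality changes while the contour stays the same, which is the hallmark of a tonal sequence.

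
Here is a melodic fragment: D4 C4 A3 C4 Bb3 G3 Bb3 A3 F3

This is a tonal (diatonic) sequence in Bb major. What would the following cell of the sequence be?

Taking 3-note groups, the heads are D4, C4, Bb3: the pattern moves down a 2nd.
So cell 4 is A3 G3 Eb3.

A3 G3 Eb3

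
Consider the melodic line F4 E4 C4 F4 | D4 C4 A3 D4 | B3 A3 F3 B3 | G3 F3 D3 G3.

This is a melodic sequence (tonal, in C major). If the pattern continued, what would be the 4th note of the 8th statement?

F2

With 4-note cells, note 4 of each statement runs F4, D4, B3, G3.
Each moves down a 3rd. Continuing: E3 → C3 → A2 → F2.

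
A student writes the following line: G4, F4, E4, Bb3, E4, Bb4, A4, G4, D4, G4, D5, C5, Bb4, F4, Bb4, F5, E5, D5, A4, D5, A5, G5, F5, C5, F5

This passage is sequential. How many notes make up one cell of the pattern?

There are 25 notes; a 5-note unit gives 5 cells:
G4 F4 E4 Bb3 E4 | Bb4 A4 G4 D4 G4 | D5 C5 Bb4 F4 Bb4 | F5 E5 D5 A4 D5 | A5 G5 F5 C5 F5
That's a consistent up a 3rd shift per cell, and no other grouping gives one.

5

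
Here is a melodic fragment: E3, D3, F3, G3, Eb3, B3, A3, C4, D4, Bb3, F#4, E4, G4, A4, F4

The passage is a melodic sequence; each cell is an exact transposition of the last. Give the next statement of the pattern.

The 5-note cells begin on E3, B3, F#4 — each up a 5th from the last.
Statement 4 starts on C#5 and keeps the same exact contour: C#5 B4 D5 E5 C5.

C#5 B4 D5 E5 C5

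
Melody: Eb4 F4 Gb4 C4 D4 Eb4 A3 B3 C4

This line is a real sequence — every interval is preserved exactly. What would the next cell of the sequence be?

F#3 G#3 A3

The 3-note cells begin on Eb4, C4, A3 — each down a 3rd from the last.
From F#3 the exact shape gives F#3 G#3 A3.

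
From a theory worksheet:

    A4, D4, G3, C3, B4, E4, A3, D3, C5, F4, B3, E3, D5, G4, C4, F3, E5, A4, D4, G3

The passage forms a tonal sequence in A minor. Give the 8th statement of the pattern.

A5 D5 G4 C4

With a 4-note motive the entries are A4, B4, C5, D5, E5, each up a 2nd from the previous.
Carrying on: F5 → G5 → A5.
So cell 8 is A5 D5 G4 C4.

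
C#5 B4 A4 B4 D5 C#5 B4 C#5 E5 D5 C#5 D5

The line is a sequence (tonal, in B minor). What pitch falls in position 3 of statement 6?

Grouping in 4s, the 3rd note of each cell is A4, B4, C#5.
Carrying that up a 2nd forward: D5 → E5 → F#5.

F#5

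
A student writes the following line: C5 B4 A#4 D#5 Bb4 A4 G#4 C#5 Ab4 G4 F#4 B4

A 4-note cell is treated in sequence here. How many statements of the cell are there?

3

12 notes in groups of 4 gives 12/4 = 3 statements.
Starts: C5, Bb4, Ab4 — each down a 2nd.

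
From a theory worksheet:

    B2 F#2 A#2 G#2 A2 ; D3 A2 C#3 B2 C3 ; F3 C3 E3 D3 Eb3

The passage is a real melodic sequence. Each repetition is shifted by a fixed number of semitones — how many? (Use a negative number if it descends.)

Unit = 5 notes; the statements start on B2, D3, F3, moving up a 3rd each time.
Counting half-steps from B2 to D3: 3.

3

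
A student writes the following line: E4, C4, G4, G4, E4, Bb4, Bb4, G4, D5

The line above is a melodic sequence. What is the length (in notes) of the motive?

Try groups of 3 (3 cells in 9 notes):
E4 C4 G4 | G4 E4 Bb4 | Bb4 G4 D5
That's a consistent up a 3rd shift per cell, and no other grouping gives one.

3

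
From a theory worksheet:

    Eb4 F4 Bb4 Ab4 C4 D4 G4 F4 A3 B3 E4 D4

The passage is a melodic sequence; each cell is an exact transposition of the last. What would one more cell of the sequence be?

F#3 G#3 C#4 B3

With a 4-note motive the entries are Eb4, C4, A3, each down a 3rd from the previous.
So cell 4 is F#3 G#3 C#4 B3.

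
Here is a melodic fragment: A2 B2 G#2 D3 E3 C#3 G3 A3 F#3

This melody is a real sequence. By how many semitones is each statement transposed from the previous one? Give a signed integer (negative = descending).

With a 3-note motive the entries are A2, D3, G3, each up a 4th from the previous.
A2→D3 is 50 − 45 = 5 semitones.

5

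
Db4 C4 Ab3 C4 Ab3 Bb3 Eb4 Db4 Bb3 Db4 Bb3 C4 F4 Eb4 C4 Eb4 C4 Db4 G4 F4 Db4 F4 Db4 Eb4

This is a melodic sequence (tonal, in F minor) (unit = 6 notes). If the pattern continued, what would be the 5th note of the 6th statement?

With 6-note cells, note 5 of each statement runs Ab3, Bb3, C4, Db4.
Each moves up a 2nd. Continuing: Eb4 → F4.

F4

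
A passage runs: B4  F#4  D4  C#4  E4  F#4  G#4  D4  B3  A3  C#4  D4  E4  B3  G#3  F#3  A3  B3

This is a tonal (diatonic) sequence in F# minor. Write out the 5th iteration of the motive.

The 6-note cells begin on B4, G#4, E4 — each down a 3rd from the last.
Extending down a 3rd: C#4 → A3.
From A3 the diatonic shape gives A3 E3 C#3 B2 D3 E3.

A3 E3 C#3 B2 D3 E3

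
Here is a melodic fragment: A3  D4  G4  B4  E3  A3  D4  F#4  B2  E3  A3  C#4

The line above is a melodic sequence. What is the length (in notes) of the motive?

4

Try groups of 4 (3 cells in 12 notes):
A3 D4 G4 B4 | E3 A3 D4 F#4 | B2 E3 A3 C#4
That's a consistent down a 4th shift per cell, and no other grouping gives one.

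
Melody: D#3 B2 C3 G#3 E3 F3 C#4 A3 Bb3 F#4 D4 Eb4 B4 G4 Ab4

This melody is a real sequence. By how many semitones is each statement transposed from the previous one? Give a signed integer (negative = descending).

5

With a 3-note motive the entries are D#3, G#3, C#4, F#4, B4, each up a 4th from the previous.
D#3 to G#3 spans +5 semitones.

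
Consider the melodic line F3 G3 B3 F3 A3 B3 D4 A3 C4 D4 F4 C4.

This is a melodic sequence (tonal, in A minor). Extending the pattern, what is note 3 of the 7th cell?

G5

The unit is 4 notes. Position-3 pitches of the 3 shown cells: B3, D4, F4.
Each moves up a 3rd. Continuing: A4 → C5 → E5 → G5.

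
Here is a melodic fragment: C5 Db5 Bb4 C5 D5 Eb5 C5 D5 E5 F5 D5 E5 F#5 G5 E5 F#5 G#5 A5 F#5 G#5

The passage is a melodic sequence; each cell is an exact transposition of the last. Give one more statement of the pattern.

The 4-note cells begin on C5, D5, E5, F#5, G#5 — each up a 2nd from the last.
So cell 6 is A#5 B5 G#5 A#5.

A#5 B5 G#5 A#5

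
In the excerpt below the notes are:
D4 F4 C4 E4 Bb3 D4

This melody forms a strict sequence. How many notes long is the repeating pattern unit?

2

6 notes total. Splitting into 3 groups of 2:
D4 F4 | C4 E4 | Bb3 D4
Every group is a transposition down a 2nd of the one before; no shorter unit works.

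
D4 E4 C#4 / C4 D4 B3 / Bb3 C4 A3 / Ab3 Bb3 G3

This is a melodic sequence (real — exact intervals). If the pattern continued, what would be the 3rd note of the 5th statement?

The unit is 3 notes. Position-3 pitches of the 4 shown cells: C#4, B3, A3, G3.
Each moves down a 2nd; the next is F3.

F3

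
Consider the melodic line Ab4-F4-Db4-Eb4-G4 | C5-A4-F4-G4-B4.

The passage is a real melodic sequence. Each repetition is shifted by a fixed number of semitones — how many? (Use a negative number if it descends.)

4

With a 5-note motive the entries are Ab4, C5, each up a 3rd from the previous.
Ab4 to C5 spans +4 semitones.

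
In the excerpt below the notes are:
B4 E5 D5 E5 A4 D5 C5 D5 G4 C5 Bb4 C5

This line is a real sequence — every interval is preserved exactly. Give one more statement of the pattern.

With a 4-note motive the entries are B4, A4, G4, each down a 2nd from the previous.
From F4 the exact shape gives F4 Bb4 Ab4 Bb4.

F4 Bb4 Ab4 Bb4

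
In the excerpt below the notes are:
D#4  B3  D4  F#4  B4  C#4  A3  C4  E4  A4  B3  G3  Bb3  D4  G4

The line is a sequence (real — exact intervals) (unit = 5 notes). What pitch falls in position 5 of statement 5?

Eb4

The unit is 5 notes. Position-5 pitches of the 3 shown cells: B4, A4, G4.
Carrying that down a 2nd forward: F4 → Eb4.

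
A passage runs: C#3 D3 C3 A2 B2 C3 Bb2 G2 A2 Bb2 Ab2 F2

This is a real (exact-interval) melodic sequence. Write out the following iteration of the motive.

G2 Ab2 Gb2 Eb2

The 4-note cells begin on C#3, B2, A2 — each down a 2nd from the last.
From G2 the exact shape gives G2 Ab2 Gb2 Eb2.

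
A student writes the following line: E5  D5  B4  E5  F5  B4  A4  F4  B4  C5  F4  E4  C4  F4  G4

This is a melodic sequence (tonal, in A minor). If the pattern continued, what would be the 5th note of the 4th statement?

D4

With 5-note cells, note 5 of each statement runs F5, C5, G4.
Each moves down a 4th; the next is D4.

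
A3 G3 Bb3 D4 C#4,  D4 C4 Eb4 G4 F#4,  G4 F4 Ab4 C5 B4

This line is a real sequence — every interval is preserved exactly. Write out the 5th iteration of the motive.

The 5-note cells begin on A3, D4, G4 — each up a 4th from the last.
Continuing the starts: C5 → F5.
So cell 5 is F5 Eb5 Gb5 Bb5 A5.

F5 Eb5 Gb5 Bb5 A5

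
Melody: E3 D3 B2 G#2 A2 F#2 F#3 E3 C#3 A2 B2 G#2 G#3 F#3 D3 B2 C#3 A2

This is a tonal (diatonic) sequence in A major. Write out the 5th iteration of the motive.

B3 A3 F#3 D3 E3 C#3

The 6-note cells begin on E3, F#3, G#3 — each up a 2nd from the last.
Continuing the starts: A3 → B3.
From B3 the diatonic shape gives B3 A3 F#3 D3 E3 C#3.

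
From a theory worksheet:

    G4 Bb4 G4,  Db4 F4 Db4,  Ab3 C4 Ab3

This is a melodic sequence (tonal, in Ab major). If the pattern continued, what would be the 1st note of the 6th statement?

F2

Grouping in 3s, the 1st note of each cell is G4, Db4, Ab3.
Each moves down a 4th. Continuing: Eb3 → Bb2 → F2.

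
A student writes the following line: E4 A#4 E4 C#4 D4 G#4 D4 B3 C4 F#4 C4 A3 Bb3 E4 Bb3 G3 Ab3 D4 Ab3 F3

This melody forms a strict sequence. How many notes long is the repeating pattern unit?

Try groups of 4 (5 cells in 20 notes):
E4 A#4 E4 C#4 | D4 G#4 D4 B3 | C4 F#4 C4 A3 | Bb3 E4 Bb3 G3 | Ab3 D4 Ab3 F3
Every group is a transposition down a 2nd of the one before; no shorter unit works.

4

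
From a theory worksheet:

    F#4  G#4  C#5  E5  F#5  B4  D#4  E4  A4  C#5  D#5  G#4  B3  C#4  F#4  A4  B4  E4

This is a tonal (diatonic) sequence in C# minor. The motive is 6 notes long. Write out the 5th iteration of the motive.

E3 F#3 B3 D#4 E4 A3

Taking 6-note groups, the heads are F#4, D#4, B3: the pattern moves down a 3rd.
Extending down a 3rd: G#3 → E3.
From E3 the diatonic shape gives E3 F#3 B3 D#4 E4 A3.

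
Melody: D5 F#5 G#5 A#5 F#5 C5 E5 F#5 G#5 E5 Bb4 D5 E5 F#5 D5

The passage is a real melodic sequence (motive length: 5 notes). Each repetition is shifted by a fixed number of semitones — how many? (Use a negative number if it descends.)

-2

The 5-note cells begin on D5, C5, Bb4 — each down a 2nd from the last.
D5 to C5 spans -2 semitones.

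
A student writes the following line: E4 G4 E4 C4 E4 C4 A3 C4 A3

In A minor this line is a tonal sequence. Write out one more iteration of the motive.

F3 A3 F3

The 3-note cells begin on E4, C4, A3 — each down a 3rd from the last.
Statement 4 starts on F3 and keeps the same diatonic contour: F3 A3 F3.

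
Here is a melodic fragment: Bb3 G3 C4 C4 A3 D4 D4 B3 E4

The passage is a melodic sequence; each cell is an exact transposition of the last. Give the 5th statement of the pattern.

F#4 D#4 G#4

Taking 3-note groups, the heads are Bb3, C4, D4: the pattern moves up a 2nd.
Extending up a 2nd: E4 → F#4.
So cell 5 is F#4 D#4 G#4.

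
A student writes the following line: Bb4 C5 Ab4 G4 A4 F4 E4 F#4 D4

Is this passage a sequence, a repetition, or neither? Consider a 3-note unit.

sequence

Each 3-note cell is the previous one transposed down a 3rd.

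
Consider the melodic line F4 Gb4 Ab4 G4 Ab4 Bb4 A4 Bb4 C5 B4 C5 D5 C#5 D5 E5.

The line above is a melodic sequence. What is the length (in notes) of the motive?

15 notes total. Splitting into 5 groups of 3:
F4 Gb4 Ab4 | G4 Ab4 Bb4 | A4 Bb4 C5 | B4 C5 D5 | C#5 D5 E5
That's a consistent up a 2nd shift per cell, and no other grouping gives one.

3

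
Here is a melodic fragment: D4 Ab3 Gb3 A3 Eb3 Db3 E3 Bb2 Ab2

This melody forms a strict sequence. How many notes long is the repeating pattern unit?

3

9 notes total. Splitting into 3 groups of 3:
D4 Ab3 Gb3 | A3 Eb3 Db3 | E3 Bb2 Ab2
Every group is a transposition down a 4th of the one before; no shorter unit works.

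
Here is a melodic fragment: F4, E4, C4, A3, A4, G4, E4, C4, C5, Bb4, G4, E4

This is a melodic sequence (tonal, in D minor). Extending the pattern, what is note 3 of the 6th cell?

F5

Grouping in 4s, the 3rd note of each cell is C4, E4, G4.
Each moves up a 3rd. Continuing: Bb4 → D5 → F5.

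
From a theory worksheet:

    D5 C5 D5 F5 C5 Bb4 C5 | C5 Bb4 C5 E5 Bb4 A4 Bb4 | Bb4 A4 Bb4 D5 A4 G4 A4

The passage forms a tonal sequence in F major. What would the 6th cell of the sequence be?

Unit = 7 notes; the statements start on D5, C5, Bb4, moving down a 2nd each time.
Carrying on: A4 → G4 → F4.
From F4 the diatonic shape gives F4 E4 F4 A4 E4 D4 E4.

F4 E4 F4 A4 E4 D4 E4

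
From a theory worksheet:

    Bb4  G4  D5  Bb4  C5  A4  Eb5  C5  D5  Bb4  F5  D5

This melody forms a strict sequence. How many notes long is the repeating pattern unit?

4

Try groups of 4 (3 cells in 12 notes):
Bb4 G4 D5 Bb4 | C5 A4 Eb5 C5 | D5 Bb4 F5 D5
Every group is a transposition up a 2nd of the one before; no shorter unit works.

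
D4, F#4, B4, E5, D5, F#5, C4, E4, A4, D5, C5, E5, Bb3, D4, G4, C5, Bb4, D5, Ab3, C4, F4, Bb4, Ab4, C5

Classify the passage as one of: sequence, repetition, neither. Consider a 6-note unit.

sequence

Each 6-note cell is the previous one transposed down a 2nd.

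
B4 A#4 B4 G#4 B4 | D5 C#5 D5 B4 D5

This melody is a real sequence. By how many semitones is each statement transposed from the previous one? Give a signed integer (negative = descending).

Taking 5-note groups, the heads are B4, D5: the pattern moves up a 3rd.
Counting half-steps from B4 to D5: 3.

3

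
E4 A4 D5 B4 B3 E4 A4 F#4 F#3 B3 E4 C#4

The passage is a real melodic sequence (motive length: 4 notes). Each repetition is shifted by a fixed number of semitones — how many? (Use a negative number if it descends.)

Unit = 4 notes; the statements start on E4, B3, F#3, moving down a 4th each time.
E4 to B3 spans -5 semitones.

-5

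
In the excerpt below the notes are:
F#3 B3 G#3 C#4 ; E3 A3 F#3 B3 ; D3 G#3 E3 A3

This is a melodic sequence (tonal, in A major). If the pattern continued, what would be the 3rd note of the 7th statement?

With 4-note cells, note 3 of each statement runs G#3, F#3, E3.
Carrying that down a 2nd forward: D3 → C#3 → B2 → A2.

A2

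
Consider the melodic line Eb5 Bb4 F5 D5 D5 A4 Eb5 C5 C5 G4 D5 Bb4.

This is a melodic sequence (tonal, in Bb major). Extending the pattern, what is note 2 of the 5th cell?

Eb4

With 4-note cells, note 2 of each statement runs Bb4, A4, G4.
Carrying that down a 2nd forward: F4 → Eb4.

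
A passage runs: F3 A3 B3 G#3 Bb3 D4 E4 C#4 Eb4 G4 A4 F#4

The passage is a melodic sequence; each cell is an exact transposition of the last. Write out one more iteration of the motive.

Ab4 C5 D5 B4

With a 4-note motive the entries are F3, Bb3, Eb4, each up a 4th from the previous.
Statement 4 starts on Ab4 and keeps the same exact contour: Ab4 C5 D5 B4.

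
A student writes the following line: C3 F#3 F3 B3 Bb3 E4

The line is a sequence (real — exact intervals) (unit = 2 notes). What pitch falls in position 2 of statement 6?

With 2-note cells, note 2 of each statement runs F#3, B3, E4.
Carrying that up a 4th forward: A4 → D5 → G5.

G5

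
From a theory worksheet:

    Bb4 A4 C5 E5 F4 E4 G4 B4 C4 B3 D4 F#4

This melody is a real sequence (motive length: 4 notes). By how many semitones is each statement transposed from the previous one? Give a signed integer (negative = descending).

-5

Unit = 4 notes; the statements start on Bb4, F4, C4, moving down a 4th each time.
Bb4 to F4 spans -5 semitones.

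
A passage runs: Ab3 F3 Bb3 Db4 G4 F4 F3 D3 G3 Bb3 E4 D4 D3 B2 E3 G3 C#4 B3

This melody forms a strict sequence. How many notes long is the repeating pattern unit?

Try groups of 6 (3 cells in 18 notes):
Ab3 F3 Bb3 Db4 G4 F4 | F3 D3 G3 Bb3 E4 D4 | D3 B2 E3 G3 C#4 B3
That's a consistent down a 3rd shift per cell, and no other grouping gives one.

6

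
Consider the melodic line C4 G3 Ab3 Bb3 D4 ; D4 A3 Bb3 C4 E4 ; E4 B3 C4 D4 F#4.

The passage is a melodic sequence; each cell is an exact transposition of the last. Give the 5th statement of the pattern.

G#4 D#4 E4 F#4 A#4

Taking 5-note groups, the heads are C4, D4, E4: the pattern moves up a 2nd.
Carrying on: F#4 → G#4.
From G#4 the exact shape gives G#4 D#4 E4 F#4 A#4.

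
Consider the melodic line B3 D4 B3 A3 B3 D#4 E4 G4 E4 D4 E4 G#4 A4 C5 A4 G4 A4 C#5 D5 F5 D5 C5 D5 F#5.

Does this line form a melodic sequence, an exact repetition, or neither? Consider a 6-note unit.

sequence

Each 6-note cell is the previous one transposed up a 4th.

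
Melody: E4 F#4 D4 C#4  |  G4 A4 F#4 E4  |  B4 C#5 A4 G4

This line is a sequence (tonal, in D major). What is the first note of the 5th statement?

Taking 4-note groups, the heads are E4, G4, B4: the pattern moves up a 3rd.
Extending the heads up a 3rd: D5 → F#5.

F#5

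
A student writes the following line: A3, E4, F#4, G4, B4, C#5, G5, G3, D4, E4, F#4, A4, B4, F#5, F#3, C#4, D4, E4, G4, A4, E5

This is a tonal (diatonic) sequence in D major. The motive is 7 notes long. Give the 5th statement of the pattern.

Unit = 7 notes; the statements start on A3, G3, F#3, moving down a 2nd each time.
Carrying on: E3 → D3.
So cell 5 is D3 A3 B3 C#4 E4 F#4 C#5.

D3 A3 B3 C#4 E4 F#4 C#5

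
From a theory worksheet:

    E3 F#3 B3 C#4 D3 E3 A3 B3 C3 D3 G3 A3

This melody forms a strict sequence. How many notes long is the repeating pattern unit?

12 notes total. Splitting into 3 groups of 4:
E3 F#3 B3 C#4 | D3 E3 A3 B3 | C3 D3 G3 A3
That's a consistent down a 2nd shift per cell, and no other grouping gives one.

4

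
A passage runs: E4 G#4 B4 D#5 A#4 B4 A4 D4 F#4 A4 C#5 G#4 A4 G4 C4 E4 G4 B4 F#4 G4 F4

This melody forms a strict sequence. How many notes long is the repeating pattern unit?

21 notes total. Splitting into 3 groups of 7:
E4 G#4 B4 D#5 A#4 B4 A4 | D4 F#4 A4 C#5 G#4 A4 G4 | C4 E4 G4 B4 F#4 G4 F4
Each cell is the previous one down a 2nd — so the unit is 7 notes.

7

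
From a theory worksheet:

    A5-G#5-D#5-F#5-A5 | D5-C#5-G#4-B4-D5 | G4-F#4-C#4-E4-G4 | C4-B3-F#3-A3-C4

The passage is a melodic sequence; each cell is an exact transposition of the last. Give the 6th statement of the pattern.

Bb2 A2 E2 G2 Bb2

Unit = 5 notes; the statements start on A5, D5, G4, C4, moving down a 5th each time.
Extending down a 5th: F3 → Bb2.
So cell 6 is Bb2 A2 E2 G2 Bb2.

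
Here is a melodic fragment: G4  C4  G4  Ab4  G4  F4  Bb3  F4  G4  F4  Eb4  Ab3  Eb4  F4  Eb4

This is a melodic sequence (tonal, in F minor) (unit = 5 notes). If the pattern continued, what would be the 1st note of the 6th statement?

Grouping in 5s, the 1st note of each cell is G4, F4, Eb4.
Each moves down a 2nd. Continuing: Db4 → C4 → Bb3.

Bb3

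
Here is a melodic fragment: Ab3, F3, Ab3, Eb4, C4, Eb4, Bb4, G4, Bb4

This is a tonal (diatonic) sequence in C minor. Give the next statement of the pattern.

Taking 3-note groups, the heads are Ab3, Eb4, Bb4: the pattern moves up a 5th.
Statement 4 starts on F5 and keeps the same diatonic contour: F5 D5 F5.

F5 D5 F5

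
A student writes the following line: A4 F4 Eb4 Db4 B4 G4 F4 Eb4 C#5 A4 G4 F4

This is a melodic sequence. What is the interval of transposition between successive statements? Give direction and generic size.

up a 2nd

The 4-note cells begin on A4, B4, C#5 — each up a 2nd from the last.
A4 to B4 is up a 2nd.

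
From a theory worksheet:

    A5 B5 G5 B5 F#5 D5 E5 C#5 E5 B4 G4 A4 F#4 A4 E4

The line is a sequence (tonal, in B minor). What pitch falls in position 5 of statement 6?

The unit is 5 notes. Position-5 pitches of the 3 shown cells: F#5, B4, E4.
Extending down a 5th: A3 → D3 → G2.

G2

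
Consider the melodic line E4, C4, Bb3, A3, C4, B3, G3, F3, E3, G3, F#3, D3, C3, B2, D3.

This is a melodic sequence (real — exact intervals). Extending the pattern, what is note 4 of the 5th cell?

C#2

With 5-note cells, note 4 of each statement runs A3, E3, B2.
Each moves down a 4th. Continuing: F#2 → C#2.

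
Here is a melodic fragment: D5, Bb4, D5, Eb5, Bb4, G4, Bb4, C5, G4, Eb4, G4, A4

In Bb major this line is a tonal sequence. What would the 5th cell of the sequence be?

C4 A3 C4 D4

The 4-note cells begin on D5, Bb4, G4 — each down a 3rd from the last.
Carrying on: Eb4 → C4.
So cell 5 is C4 A3 C4 D4.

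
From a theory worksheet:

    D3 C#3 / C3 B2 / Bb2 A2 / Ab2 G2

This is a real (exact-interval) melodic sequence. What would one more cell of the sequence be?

Unit = 2 notes; the statements start on D3, C3, Bb2, Ab2, moving down a 2nd each time.
From Gb2 the exact shape gives Gb2 F2.

Gb2 F2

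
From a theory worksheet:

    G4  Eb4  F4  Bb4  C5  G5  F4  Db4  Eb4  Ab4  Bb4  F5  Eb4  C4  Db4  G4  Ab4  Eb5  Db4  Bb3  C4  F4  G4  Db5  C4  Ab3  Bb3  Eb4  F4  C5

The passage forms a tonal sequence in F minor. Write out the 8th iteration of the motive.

The 6-note cells begin on G4, F4, Eb4, Db4, C4 — each down a 2nd from the last.
Carrying on: Bb3 → Ab3 → G3.
From G3 the diatonic shape gives G3 Eb3 F3 Bb3 C4 G4.

G3 Eb3 F3 Bb3 C4 G4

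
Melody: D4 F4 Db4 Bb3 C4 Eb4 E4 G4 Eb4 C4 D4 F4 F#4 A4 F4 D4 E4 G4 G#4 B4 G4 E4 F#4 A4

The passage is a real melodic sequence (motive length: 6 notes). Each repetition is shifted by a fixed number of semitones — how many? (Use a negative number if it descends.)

2

The 6-note cells begin on D4, E4, F#4, G#4 — each up a 2nd from the last.
D4 to E4 spans +2 semitones.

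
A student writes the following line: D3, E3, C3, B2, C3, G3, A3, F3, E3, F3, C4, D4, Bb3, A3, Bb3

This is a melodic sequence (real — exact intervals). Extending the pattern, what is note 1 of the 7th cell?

Grouping in 5s, the 1st note of each cell is D3, G3, C4.
Extending up a 4th: F4 → Bb4 → Eb5 → Ab5.

Ab5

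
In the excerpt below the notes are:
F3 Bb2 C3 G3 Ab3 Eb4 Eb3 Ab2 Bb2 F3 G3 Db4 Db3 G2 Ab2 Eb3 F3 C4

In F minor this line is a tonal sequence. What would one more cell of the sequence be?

C3 F2 G2 Db3 Eb3 Bb3

The 6-note cells begin on F3, Eb3, Db3 — each down a 2nd from the last.
From C3 the diatonic shape gives C3 F2 G2 Db3 Eb3 Bb3.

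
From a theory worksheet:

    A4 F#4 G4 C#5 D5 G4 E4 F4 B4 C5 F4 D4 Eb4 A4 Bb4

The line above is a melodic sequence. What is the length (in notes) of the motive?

5

15 notes total. Splitting into 3 groups of 5:
A4 F#4 G4 C#5 D5 | G4 E4 F4 B4 C5 | F4 D4 Eb4 A4 Bb4
Each cell is the previous one down a 2nd — so the unit is 5 notes.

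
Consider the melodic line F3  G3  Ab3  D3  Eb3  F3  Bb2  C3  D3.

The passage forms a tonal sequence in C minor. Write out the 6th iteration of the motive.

C2 D2 Eb2

The 3-note cells begin on F3, D3, Bb2 — each down a 3rd from the last.
Extending down a 3rd: G2 → Eb2 → C2.
Statement 6 starts on C2 and keeps the same diatonic contour: C2 D2 Eb2.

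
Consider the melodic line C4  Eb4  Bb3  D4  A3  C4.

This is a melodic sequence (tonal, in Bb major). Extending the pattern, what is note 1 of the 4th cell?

Grouping in 2s, the 1st note of each cell is C4, Bb3, A3.
Each moves down a 2nd; the next is G3.

G3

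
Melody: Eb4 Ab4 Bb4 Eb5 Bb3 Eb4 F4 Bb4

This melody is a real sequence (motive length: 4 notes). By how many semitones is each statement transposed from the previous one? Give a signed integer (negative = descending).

-5

With a 4-note motive the entries are Eb4, Bb3, each down a 4th from the previous.
Counting half-steps from Eb4 to Bb3: -5.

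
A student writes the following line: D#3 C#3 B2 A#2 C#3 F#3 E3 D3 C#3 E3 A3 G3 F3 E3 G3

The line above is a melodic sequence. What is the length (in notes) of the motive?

5

15 notes total. Splitting into 3 groups of 5:
D#3 C#3 B2 A#2 C#3 | F#3 E3 D3 C#3 E3 | A3 G3 F3 E3 G3
Every group is a transposition up a 3rd of the one before; no shorter unit works.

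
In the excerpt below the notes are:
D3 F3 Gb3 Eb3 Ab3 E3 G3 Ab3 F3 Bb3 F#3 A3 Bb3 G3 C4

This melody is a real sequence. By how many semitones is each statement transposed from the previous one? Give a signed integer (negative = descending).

With a 5-note motive the entries are D3, E3, F#3, each up a 2nd from the previous.
Counting half-steps from D3 to E3: 2.

2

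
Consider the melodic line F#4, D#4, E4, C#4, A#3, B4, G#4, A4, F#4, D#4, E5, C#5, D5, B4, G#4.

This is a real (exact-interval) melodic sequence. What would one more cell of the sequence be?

Taking 5-note groups, the heads are F#4, B4, E5: the pattern moves up a 4th.
Statement 4 starts on A5 and keeps the same exact contour: A5 F#5 G5 E5 C#5.

A5 F#5 G5 E5 C#5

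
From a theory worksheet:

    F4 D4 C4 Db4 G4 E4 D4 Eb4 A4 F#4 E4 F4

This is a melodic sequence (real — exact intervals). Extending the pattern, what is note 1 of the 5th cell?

C#5

Grouping in 4s, the 1st note of each cell is F4, G4, A4.
Extending up a 2nd: B4 → C#5.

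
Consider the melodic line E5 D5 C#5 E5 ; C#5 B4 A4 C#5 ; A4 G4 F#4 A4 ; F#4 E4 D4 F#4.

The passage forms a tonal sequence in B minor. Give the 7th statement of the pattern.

Unit = 4 notes; the statements start on E5, C#5, A4, F#4, moving down a 3rd each time.
Extending down a 3rd: D4 → B3 → G3.
So cell 7 is G3 F#3 E3 G3.

G3 F#3 E3 G3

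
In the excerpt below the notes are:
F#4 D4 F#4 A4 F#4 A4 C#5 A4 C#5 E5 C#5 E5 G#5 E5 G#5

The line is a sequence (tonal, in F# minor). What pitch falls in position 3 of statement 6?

Grouping in 3s, the 3rd note of each cell is F#4, A4, C#5, E5, G#5.
From G#5, up a 3rd gives B5.

B5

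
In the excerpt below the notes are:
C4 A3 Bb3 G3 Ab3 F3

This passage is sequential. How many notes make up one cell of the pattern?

2

Try groups of 2 (3 cells in 6 notes):
C4 A3 | Bb3 G3 | Ab3 F3
Every group is a transposition down a 2nd of the one before; no shorter unit works.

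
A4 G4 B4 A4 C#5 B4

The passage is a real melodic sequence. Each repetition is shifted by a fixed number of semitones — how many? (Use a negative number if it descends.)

Unit = 2 notes; the statements start on A4, B4, C#5, moving up a 2nd each time.
A4→B4 is 71 − 69 = 2 semitones.

2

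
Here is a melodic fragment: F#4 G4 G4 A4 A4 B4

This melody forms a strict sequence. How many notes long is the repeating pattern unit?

There are 6 notes; a 2-note unit gives 3 cells:
F#4 G4 | G4 A4 | A4 B4
That's a consistent up a 2nd shift per cell, and no other grouping gives one.

2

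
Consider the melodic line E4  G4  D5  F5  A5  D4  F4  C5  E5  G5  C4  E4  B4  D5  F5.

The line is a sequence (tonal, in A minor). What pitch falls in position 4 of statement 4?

Grouping in 5s, the 4th note of each cell is F5, E5, D5.
From D5, down a 2nd gives C5.

C5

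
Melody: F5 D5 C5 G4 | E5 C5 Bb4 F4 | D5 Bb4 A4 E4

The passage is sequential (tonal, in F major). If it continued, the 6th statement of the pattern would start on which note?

With a 4-note motive the entries are F5, E5, D5, each down a 2nd from the previous.
Continuing: C5 → Bb4 → A4. Statement 6 starts on A4.

A4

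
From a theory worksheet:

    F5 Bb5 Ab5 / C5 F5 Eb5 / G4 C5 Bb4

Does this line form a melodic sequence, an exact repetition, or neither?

sequence

Each 3-note cell is the previous one transposed down a 4th.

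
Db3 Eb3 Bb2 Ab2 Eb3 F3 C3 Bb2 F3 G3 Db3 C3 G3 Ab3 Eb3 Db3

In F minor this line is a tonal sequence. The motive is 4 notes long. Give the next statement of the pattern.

Ab3 Bb3 F3 Eb3

Taking 4-note groups, the heads are Db3, Eb3, F3, G3: the pattern moves up a 2nd.
From Ab3 the diatonic shape gives Ab3 Bb3 F3 Eb3.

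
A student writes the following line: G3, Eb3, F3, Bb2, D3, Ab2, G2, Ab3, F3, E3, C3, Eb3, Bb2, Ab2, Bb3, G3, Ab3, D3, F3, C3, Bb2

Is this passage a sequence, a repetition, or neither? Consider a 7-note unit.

Note 3 of cell 2 is E3; if this were a sequence it would be G3. No unit length gives a consistent transposition pattern.

neither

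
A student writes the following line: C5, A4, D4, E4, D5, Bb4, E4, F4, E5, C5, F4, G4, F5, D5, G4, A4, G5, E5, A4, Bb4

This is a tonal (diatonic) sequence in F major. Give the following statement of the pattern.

With a 4-note motive the entries are C5, D5, E5, F5, G5, each up a 2nd from the previous.
Statement 6 starts on A5 and keeps the same diatonic contour: A5 F5 Bb4 C5.

A5 F5 Bb4 C5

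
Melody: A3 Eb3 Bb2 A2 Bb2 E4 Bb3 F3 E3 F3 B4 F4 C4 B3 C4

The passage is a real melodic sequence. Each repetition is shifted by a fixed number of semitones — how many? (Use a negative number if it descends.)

The 5-note cells begin on A3, E4, B4 — each up a 5th from the last.
Counting half-steps from A3 to E4: 7.

7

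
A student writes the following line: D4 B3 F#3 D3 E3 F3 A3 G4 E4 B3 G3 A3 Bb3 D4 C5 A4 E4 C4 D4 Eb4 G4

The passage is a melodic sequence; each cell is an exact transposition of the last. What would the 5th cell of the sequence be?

Bb5 G5 D5 Bb4 C5 Db5 F5

With a 7-note motive the entries are D4, G4, C5, each up a 4th from the previous.
Continuing the starts: F5 → Bb5.
From Bb5 the exact shape gives Bb5 G5 D5 Bb4 C5 Db5 F5.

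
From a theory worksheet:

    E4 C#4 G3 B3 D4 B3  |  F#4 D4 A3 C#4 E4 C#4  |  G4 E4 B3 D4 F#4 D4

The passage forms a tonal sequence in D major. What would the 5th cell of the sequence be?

B4 G4 D4 F#4 A4 F#4

Taking 6-note groups, the heads are E4, F#4, G4: the pattern moves up a 2nd.
Extending up a 2nd: A4 → B4.
So cell 5 is B4 G4 D4 F#4 A4 F#4.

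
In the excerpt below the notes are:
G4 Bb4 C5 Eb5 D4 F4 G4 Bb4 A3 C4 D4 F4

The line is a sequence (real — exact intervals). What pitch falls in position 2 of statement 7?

Grouping in 4s, the 2nd note of each cell is Bb4, F4, C4.
Each moves down a 4th. Continuing: G3 → D3 → A2 → E2.

E2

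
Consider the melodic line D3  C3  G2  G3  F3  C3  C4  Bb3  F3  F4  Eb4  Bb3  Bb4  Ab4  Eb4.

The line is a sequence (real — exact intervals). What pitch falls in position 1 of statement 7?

With 3-note cells, note 1 of each statement runs D3, G3, C4, F4, Bb4.
Extending up a 4th: Eb5 → Ab5.

Ab5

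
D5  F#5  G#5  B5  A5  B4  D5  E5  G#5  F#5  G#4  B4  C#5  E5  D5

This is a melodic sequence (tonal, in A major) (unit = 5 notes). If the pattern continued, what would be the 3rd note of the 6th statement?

D4

The unit is 5 notes. Position-3 pitches of the 3 shown cells: G#5, E5, C#5.
Extending down a 3rd: A4 → F#4 → D4.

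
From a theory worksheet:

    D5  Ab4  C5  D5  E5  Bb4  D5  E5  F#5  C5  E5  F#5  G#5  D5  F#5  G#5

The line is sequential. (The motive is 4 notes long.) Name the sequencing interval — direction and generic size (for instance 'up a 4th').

up a 2nd

Taking 4-note groups, the heads are D5, E5, F#5, G#5: the pattern moves up a 2nd.
D5 to E5 is up a 2nd.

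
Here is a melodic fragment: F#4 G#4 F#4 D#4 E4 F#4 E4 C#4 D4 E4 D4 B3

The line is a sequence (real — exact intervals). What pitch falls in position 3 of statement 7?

Grouping in 4s, the 3rd note of each cell is F#4, E4, D4.
Each moves down a 2nd. Continuing: C4 → Bb3 → Ab3 → Gb3.

Gb3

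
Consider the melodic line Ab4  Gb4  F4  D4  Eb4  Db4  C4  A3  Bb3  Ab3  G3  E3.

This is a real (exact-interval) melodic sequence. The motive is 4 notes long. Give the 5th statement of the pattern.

Unit = 4 notes; the statements start on Ab4, Eb4, Bb3, moving down a 4th each time.
Extending down a 4th: F3 → C3.
So cell 5 is C3 Bb2 A2 F#2.

C3 Bb2 A2 F#2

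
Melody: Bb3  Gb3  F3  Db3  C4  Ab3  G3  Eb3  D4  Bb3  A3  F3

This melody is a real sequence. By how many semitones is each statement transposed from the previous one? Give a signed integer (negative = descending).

2

With a 4-note motive the entries are Bb3, C4, D4, each up a 2nd from the previous.
Bb3→C4 is 60 − 58 = 2 semitones.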